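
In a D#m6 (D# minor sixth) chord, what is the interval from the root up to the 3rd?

D#min6: D# F# A# B#.
The root is D# and the 3rd is F#.
From D# to F#: 3 semitones over a third = minor.

minor third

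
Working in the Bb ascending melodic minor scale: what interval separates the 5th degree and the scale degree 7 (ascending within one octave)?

Spelling the Bb ascending melodic minor scale: Bb C Db Eb F G A.
5th degree = F; 7th scale degree = A.
From F to A is 4 semitones, exactly the major third.

major third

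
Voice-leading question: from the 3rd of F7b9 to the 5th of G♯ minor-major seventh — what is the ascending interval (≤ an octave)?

The 3rd of F7b9 is A; the 5th of G♯ minor-major seventh is D♯.
4 letter names make it a fourth; at 6 semitones (a half step wider than perfect) the quality is augmented.

augmented fourth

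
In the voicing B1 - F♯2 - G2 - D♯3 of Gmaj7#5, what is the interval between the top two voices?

Those voices are G2 and D♯3.
G up to D♯ is 8 semitones, a half step wider than a perfect fifth, so the interval is augmented.

A5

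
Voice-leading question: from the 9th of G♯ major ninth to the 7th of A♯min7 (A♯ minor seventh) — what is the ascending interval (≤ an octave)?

minor seventh

G♯ major ninth has A♯ as its 9th, and A♯min7 (A♯ minor seventh) has G♯ as its 7th.
A♯ up to G♯ is 10 semitones, a half step narrower than a major seventh, so the interval is minor.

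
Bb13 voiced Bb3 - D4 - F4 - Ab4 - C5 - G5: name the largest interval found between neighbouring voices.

Adjacent intervals: Bb3→D4 = major third; D4→F4 = minor third; F4→Ab4 = minor third; Ab4→C5 = major third; C5→G5 = perfect fifth.
The largest is C5 to G5, a perfect fifth (7 semitones).

perfect 5th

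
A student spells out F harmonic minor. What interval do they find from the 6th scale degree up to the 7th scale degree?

F harmonic minor: F G Ab Bb C Db E.
The 6th scale degree is Db and the scale degree 7 is E.
Db up to E is 3 semitones, a half step wider than a major second, so the interval is augmented.

augmented second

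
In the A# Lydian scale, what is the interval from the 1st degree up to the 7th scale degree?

A# lydian: A# B# C## D## E# F## G##.
The 1st degree is A# and the degree 7 is G##.
Counting 7 letters and 11 half steps from A# gives a major seventh.

major seventh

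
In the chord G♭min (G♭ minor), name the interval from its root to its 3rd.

minor third

G♭- is spelled G♭, B𝄫, D♭.
Root = G♭; 3rd = B𝄫.
3 letter names make it a third; at 3 semitones (a half step narrower than major) the quality is minor.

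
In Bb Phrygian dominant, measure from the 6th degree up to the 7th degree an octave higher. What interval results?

The scale runs Bb Cb D Eb F Gb Ab.
So we need the interval from Gb up to Ab.
Counting 9 letters and 14 half steps from Gb gives a major ninth.

major ninth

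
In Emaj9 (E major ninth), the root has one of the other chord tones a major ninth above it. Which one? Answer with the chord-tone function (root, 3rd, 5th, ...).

The chord tones of Emaj9 are E-G♯-B-D♯-F♯.
The root is E. A major ninth above E is F♯.
F♯ is the chord's 9th.

9th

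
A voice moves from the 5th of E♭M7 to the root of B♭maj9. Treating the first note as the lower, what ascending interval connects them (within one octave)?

perfect 1st

E♭M7 has B♭ as its 5th, and B♭maj9 has B♭ as its root.
B♭ up to B♭ spans 1 letter names and 0 semitones — a perfect unison.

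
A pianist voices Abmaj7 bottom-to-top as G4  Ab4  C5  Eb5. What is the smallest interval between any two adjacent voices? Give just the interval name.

Adjacent intervals: G4→Ab4 = minor second; Ab4→C5 = major third; C5→Eb5 = minor third.
The smallest is G4 to Ab4, a minor second (1 semitone).

minor second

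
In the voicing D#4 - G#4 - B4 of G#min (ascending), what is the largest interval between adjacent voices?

perfect fourth

Adjacent intervals: D#4→G#4 = perfect fourth; G#4→B4 = minor third.
The largest is D#4 to G#4, a perfect fourth (5 semitones).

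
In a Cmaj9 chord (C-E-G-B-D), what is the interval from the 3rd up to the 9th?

So we need the interval from E up to D.
7 letter names make it a seventh; at 10 semitones (a half step narrower than major) the quality is minor.

minor 7th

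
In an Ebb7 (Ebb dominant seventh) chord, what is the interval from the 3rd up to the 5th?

minor 3rd

The chord tones of Ebb7 are Ebb, Gb, Bbb, Dbb.
The 3rd is Gb and the 5th is Bbb.
From Gb to Bbb: 3 semitones over a third = minor.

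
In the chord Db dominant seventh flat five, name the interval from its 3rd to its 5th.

Db7b5 is spelled Db–F–Abb–Cb.
That puts F below Abb.
F up to Abb is 2 semitones, a whole step narrower than a major third, so the interval is diminished.

d3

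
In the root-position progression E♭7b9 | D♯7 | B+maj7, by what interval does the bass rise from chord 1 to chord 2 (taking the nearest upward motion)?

augmented seventh

The roots are E♭ and D♯.
7 letter names make it a seventh; at 12 semitones (a half step wider than major) the quality is augmented.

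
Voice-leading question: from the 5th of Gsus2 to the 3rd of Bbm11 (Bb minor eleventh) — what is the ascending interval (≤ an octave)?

Gsus2 has D as its 5th, and Bbm11 (Bb minor eleventh) has Db as its 3rd.
From D to Db: 11 semitones over an octave = diminished.

diminished 8th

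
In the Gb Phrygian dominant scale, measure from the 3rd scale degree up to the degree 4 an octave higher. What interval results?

minor ninth

The scale runs Gb Abb Bb Cb Db Ebb Fb.
That puts Bb below Cb.
9 letter names make it a ninth; at 13 semitones (a half step narrower than major) the quality is minor.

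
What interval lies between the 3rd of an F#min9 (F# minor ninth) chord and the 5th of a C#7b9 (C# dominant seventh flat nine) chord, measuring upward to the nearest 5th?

The 3rd of F#min9 (F# minor ninth) is A; the 5th of C#7b9 (C# dominant seventh flat nine) is G#.
From A to G# is 11 semitones, exactly the major seventh.

major 7th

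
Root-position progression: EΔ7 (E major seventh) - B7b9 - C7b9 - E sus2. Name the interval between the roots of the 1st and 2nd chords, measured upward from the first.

perfect fifth

The roots are E and B.
E up to B spans 5 letter names and 7 semitones — a perfect fifth.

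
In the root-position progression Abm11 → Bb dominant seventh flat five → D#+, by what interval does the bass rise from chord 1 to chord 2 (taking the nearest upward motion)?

The roots are Ab and Bb.
From Ab to Bb is 2 semitones, exactly the major second.

M2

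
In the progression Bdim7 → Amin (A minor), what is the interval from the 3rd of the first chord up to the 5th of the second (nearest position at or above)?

Bdim7 has D as its 3rd, and Amin (A minor) has E as its 5th.
From D to E is 2 semitones, exactly the major second.

major second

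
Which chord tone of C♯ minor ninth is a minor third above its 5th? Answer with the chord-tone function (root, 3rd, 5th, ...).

C♯min9: C♯ E G♯ B D♯.
The 5th is G♯. A minor third above G♯ is B.
B is the chord's 7th.

7th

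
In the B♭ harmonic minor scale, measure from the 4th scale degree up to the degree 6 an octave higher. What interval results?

minor 10th

B♭ harmonic minor: B♭ C D♭ E♭ F G♭ A.
That puts E♭ below G♭.
From E♭ to G♭: 15 semitones over a tenth = minor.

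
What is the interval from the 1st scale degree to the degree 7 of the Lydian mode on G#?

major 7th

Spelling the Lydian mode on G#: G# A# B# C## D# E# F##.
That puts G# below F##.
From G# to F## is 11 semitones, exactly the major seventh.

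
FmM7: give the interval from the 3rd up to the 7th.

augmented fifth

FmM7 (F minor-major seventh): F Ab C E.
3rd = Ab; 7th = E.
From Ab to E: 8 semitones over a fifth = augmented.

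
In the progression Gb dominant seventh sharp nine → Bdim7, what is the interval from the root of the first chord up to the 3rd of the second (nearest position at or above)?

Gb dominant seventh sharp nine has Gb as its root, and Bdim7 has D as its 3rd.
5 letter names make it a fifth; at 8 semitones (a half step wider than perfect) the quality is augmented.

augmented 5th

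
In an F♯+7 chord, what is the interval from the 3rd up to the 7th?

diminished 5th

F♯7#5 (F♯ augmented seventh) is spelled F♯ A♯ C𝄪 E.
The 3rd is A♯ and the 7th is E.
5 letter names make it a fifth; at 6 semitones (a half step narrower than perfect) the quality is diminished.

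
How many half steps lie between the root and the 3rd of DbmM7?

3

Spelling the chord: Db–Fb–Ab–C.
Db to Fb is a minor third: 3 semitones.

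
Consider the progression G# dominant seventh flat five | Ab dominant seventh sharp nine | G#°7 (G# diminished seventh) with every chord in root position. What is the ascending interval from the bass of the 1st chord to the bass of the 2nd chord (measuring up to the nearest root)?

The roots are G# and Ab.
G# up to Ab is 0 semitones, a whole step narrower than a major second, so the interval is diminished.

diminished second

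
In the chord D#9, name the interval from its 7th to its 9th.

The chord tones of D#9 are D#-F##-A#-C#-E#.
The 7th is C# and the 9th is E#.
C# up to E# spans 3 letter names and 4 semitones — a major third.

major third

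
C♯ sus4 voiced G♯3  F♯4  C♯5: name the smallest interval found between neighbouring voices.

Adjacent intervals: G♯3→F♯4 = minor seventh; F♯4→C♯5 = perfect fifth.
The smallest is F♯4 to C♯5, a perfect fifth (7 semitones).

perfect fifth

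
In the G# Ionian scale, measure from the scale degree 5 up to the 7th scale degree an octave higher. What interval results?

major tenth

The scale runs G# A# B# C# D# E# F##.
So we need the interval from D# up to F##.
From D# to F## is 16 semitones, exactly the major tenth.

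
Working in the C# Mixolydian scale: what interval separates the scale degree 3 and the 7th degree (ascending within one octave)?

d5

C# mixolydian: C# D# E# F# G# A# B.
So we need the interval from E# up to B.
5 letter names make it a fifth; at 6 semitones (a half step narrower than perfect) the quality is diminished.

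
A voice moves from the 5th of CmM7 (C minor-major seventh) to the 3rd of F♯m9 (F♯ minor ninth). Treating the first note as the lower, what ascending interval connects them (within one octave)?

CmM7 (C minor-major seventh) has G as its 5th, and F♯m9 (F♯ minor ninth) has A as its 3rd.
G up to A spans 2 letter names and 2 semitones — a major second.

major second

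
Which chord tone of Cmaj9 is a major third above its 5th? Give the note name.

B

Cmaj9 (C major ninth) is spelled C–E–G–B–D.
The 5th is G. A major third above G is B.
B is the chord's 7th.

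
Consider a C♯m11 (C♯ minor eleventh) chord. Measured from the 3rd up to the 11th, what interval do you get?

C♯ minor eleventh is spelled C♯–E–G♯–B–D♯–F♯.
That puts E below F♯.
E up to F♯ spans 9 letter names and 14 semitones — a major ninth.

major 9th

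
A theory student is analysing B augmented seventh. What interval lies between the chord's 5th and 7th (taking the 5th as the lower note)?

d3

B augmented seventh is spelled B, D#, F##, A.
So we need the interval from F## up to A.
From F## to A: 2 semitones over a third = diminished.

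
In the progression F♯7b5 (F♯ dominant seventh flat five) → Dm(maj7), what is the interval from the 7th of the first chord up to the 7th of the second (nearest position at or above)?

major sixth

The 7th of F♯7b5 (F♯ dominant seventh flat five) is E; the 7th of Dm(maj7) is C♯.
E up to C♯ spans 6 letter names and 9 semitones — a major sixth.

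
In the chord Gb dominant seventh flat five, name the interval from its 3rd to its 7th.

Spelling the chord: Gb–Bb–Dbb–Fb.
That puts Bb below Fb.
Bb up to Fb is 6 semitones, a half step narrower than a perfect fifth, so the interval is diminished.

diminished fifth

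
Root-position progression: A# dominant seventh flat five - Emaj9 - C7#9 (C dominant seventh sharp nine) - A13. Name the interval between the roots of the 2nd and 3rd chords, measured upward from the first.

The roots are E and C.
E up to C is 8 semitones, a half step narrower than a major sixth, so the interval is minor.

minor sixth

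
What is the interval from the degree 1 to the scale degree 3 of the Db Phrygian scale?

Spelling the Db Phrygian scale: Db Ebb Fb Gb Ab Bbb Cb.
The degree 1 is Db and the degree 3 is Fb.
Db up to Fb is 3 semitones, a half step narrower than a major third, so the interval is minor.

minor third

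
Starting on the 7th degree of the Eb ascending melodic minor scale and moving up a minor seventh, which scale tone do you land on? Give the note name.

The scale is Eb F Gb Ab Bb C D.
The 7th degree is D; a minor seventh above that is C — scale degree 6.

C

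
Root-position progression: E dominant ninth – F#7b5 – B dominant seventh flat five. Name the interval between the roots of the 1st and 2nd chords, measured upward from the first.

The roots are E and F#.
Counting 2 letters and 2 half steps from E gives a major second.

major second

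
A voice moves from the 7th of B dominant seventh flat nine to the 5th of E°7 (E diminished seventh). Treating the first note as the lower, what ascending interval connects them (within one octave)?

m2

B dominant seventh flat nine has A as its 7th, and E°7 (E diminished seventh) has Bb as its 5th.
From A to Bb: 1 semitone over a second = minor.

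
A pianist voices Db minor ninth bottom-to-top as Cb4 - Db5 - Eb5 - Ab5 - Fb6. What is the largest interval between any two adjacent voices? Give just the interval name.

Adjacent intervals: Cb4→Db5 = major ninth; Db5→Eb5 = major second; Eb5→Ab5 = perfect fourth; Ab5→Fb6 = minor sixth.
The largest is Cb4 to Db5, a major ninth (14 semitones).

M9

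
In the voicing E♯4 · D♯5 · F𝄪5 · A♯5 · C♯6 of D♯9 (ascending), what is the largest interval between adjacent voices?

Adjacent intervals: E♯4→D♯5 = minor seventh; D♯5→F𝄪5 = major third; F𝄪5→A♯5 = minor third; A♯5→C♯6 = minor third.
The largest is E♯4 to D♯5, a minor seventh (10 semitones).

minor 7th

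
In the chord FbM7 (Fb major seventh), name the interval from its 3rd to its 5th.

minor third

Fb major seventh: Fb-Ab-Cb-Eb.
3rd = Ab; 5th = Cb.
From Ab to Cb: 3 semitones over a third = minor.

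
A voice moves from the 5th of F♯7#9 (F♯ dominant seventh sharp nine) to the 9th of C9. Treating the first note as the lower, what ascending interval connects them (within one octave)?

minor second

F♯7#9 (F♯ dominant seventh sharp nine) has C♯ as its 5th, and C9 has D as its 9th.
2 letter names make it a second; at 1 semitone (a half step narrower than major) the quality is minor.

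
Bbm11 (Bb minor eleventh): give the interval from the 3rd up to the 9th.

Spelling the chord: Bb Db F Ab C Eb.
The 3rd is Db and the 9th is C.
Db up to C spans 7 letter names and 11 semitones — a major seventh.

major seventh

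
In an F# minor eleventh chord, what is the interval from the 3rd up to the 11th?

F# minor eleventh: F#-A-C#-E-G#-B.
That puts A below B.
A up to B spans 9 letter names and 14 semitones — a major ninth.

major 9th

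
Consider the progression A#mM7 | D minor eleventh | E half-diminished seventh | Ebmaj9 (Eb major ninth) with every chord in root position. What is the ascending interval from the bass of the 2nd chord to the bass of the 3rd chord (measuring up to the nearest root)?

The roots are D and E.
Counting 2 letters and 2 half steps from D gives a major second.

major second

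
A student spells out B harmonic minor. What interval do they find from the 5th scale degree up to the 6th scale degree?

The scale runs B C# D E F# G A#.
That puts F# below G.
F# up to G is 1 semitone, a half step narrower than a major second, so the interval is minor.

m2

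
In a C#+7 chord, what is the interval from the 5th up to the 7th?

diminished third

C#+7: C#-E#-G##-B.
5th = G##; 7th = B.
3 letter names make it a third; at 2 semitones (a whole step narrower than major) the quality is diminished.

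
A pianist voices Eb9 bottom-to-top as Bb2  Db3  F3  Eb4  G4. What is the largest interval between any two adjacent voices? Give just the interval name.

minor 7th

Adjacent intervals: Bb2→Db3 = minor third; Db3→F3 = major third; F3→Eb4 = minor seventh; Eb4→G4 = major third.
The largest is F3 to Eb4, a minor seventh (10 semitones).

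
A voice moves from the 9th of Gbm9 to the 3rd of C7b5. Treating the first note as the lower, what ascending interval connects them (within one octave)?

augmented fifth

The 9th of Gbm9 is Ab; the 3rd of C7b5 is E.
Ab up to E is 8 semitones, a half step wider than a perfect fifth, so the interval is augmented.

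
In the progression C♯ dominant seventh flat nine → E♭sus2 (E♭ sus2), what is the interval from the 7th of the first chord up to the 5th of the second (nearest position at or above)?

C♯ dominant seventh flat nine has B as its 7th, and E♭sus2 (E♭ sus2) has B♭ as its 5th.
B up to B♭ is 11 semitones, a half step narrower than a perfect octave, so the interval is diminished.

diminished 8th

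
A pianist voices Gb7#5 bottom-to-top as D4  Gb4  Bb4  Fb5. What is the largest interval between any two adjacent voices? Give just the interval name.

Adjacent intervals: D4→Gb4 = diminished fourth; Gb4→Bb4 = major third; Bb4→Fb5 = diminished fifth.
The largest is Bb4 to Fb5, a diminished fifth (6 semitones).

d5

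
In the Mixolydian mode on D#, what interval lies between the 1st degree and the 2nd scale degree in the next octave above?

The scale runs D# E# F## G# A# B# C#.
That puts D# below E#.
Counting 9 letters and 14 half steps from D# gives a major ninth.

M9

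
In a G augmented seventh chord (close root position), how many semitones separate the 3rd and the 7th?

Gaug7 (G augmented seventh): G B D♯ F.
B to F is a diminished fifth: 6 semitones.

6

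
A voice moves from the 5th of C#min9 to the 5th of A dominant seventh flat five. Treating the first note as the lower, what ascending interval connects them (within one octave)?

diminished sixth

C#min9 has G# as its 5th, and A dominant seventh flat five has Eb as its 5th.
G# up to Eb is 7 semitones, a whole step narrower than a major sixth, so the interval is diminished.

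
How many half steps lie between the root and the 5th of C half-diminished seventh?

Cø: C–Eb–Gb–Bb.
C to Gb is a diminished fifth: 6 semitones.

6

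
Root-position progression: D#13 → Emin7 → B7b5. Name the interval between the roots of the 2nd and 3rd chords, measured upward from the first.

perfect fifth

The roots are E and B.
E up to B spans 5 letter names and 7 semitones — a perfect fifth.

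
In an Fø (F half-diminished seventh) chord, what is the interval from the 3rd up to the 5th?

minor 3rd

Fø7: F-A♭-C♭-E♭.
3rd = A♭; 5th = C♭.
From A♭ to C♭: 3 semitones over a third = minor.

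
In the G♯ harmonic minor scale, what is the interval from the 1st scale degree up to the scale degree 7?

major seventh

Spelling the G♯ harmonic minor scale: G♯ A♯ B C♯ D♯ E F𝄪.
1st scale degree = G♯; scale degree 7 = F𝄪.
From G♯ to F𝄪 is 11 semitones, exactly the major seventh.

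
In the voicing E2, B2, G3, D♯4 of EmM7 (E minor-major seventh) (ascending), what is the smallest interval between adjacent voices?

perfect 5th

Adjacent intervals: E2→B2 = perfect fifth; B2→G3 = minor sixth; G3→D♯4 = augmented fifth.
The smallest is E2 to B2, a perfect fifth (7 semitones).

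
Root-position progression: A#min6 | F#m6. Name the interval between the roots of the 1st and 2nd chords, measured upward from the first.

minor sixth

The roots are A# and F#.
From A# to F#: 8 semitones over a sixth = minor.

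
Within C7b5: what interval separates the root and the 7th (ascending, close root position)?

m7

The chord tones of C7b5 (C dominant seventh flat five) are C–E–G♭–B♭.
The root is C and the 7th is B♭.
C up to B♭ is 10 semitones, a half step narrower than a major seventh, so the interval is minor.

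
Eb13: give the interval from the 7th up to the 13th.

major 7th

The chord tones of Eb13 are Eb, G, Bb, Db, F, C.
The 7th is Db and the 13th is C.
Counting 7 letters and 11 half steps from Db gives a major seventh.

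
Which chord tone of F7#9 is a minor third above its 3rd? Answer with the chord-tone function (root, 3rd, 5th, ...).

F dominant seventh sharp nine is spelled F, A, C, Eb, G#.
The 3rd is A. A minor third above A is C.
C is the chord's 5th.

5th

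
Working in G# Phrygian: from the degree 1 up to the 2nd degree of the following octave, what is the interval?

The scale runs G# A B C# D# E F#.
So we need the interval from G# up to A.
9 letter names make it a ninth; at 13 semitones (a half step narrower than major) the quality is minor.

minor ninth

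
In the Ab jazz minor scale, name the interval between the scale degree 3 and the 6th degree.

augmented fourth

Spelling the Ab jazz minor scale: Ab Bb Cb Db Eb F G.
So we need the interval from Cb up to F.
Cb up to F is 6 semitones, a half step wider than a perfect fourth, so the interval is augmented.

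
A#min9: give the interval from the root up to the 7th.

minor 7th

A#min9: A# C# E# G# B#.
The root is A# and the 7th is G#.
From A# to G#: 10 semitones over a seventh = minor.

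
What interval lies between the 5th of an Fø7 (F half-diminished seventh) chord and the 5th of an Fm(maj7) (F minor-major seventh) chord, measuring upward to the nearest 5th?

The 5th of Fø7 (F half-diminished seventh) is Cb; the 5th of Fm(maj7) (F minor-major seventh) is C.
From Cb to C: 1 semitone over a unison = augmented.

augmented unison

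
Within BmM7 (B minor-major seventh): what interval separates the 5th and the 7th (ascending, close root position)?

major third

B minor-major seventh is spelled B D F# A#.
5th = F#; 7th = A#.
Counting 3 letters and 4 half steps from F# gives a major third.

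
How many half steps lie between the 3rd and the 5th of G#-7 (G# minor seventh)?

4

Spelling the chord: G#, B, D#, F#.
B to D# is a major third: 4 semitones.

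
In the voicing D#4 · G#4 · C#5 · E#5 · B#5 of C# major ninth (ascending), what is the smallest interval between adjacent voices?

Adjacent intervals: D#4→G#4 = perfect fourth; G#4→C#5 = perfect fourth; C#5→E#5 = major third; E#5→B#5 = perfect fifth.
The smallest is C#5 to E#5, a major third (4 semitones).

M3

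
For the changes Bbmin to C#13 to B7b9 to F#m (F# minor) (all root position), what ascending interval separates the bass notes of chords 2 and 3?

The roots are C# and B.
C# up to B is 10 semitones, a half step narrower than a major seventh, so the interval is minor.

minor 7th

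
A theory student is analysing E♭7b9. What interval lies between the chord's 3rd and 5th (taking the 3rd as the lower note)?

minor 3rd

E♭7b9 (E♭ dominant seventh flat nine): E♭, G, B♭, D♭, F♭.
The 3rd is G and the 5th is B♭.
G up to B♭ is 3 semitones, a half step narrower than a major third, so the interval is minor.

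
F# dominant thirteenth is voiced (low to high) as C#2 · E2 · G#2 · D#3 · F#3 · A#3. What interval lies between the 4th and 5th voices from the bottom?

minor third

Those voices are D#3 and F#3.
3 letter names make it a third; at 3 semitones (a half step narrower than major) the quality is minor.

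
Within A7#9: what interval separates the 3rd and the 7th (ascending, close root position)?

A dominant seventh sharp nine: A, C♯, E, G, B♯.
The 3rd is C♯ and the 7th is G.
C♯ up to G is 6 semitones, a half step narrower than a perfect fifth, so the interval is diminished.
This 3–7 tritone is the characteristic tension at the heart of the dominant sound.

diminished fifth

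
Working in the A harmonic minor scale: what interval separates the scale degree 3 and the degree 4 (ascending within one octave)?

A harmonic minor: A B C D E F G♯.
That puts C below D.
From C to D is 2 semitones, exactly the major second.

major second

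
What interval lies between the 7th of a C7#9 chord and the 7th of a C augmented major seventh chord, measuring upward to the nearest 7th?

C7#9 has Bb as its 7th, and C augmented major seventh has B as its 7th.
From Bb to B: 1 semitone over a unison = augmented.

augmented unison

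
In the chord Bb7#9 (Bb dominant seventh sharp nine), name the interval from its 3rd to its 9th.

The chord tones of Bb dominant seventh sharp nine are Bb-D-F-Ab-C#.
That puts D below C#.
D up to C# spans 7 letter names and 11 semitones — a major seventh.

major seventh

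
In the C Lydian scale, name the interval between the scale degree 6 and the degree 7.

major second

C lydian: C D E F# G A B.
The scale degree 6 is A and the degree 7 is B.
Counting 2 letters and 2 half steps from A gives a major second.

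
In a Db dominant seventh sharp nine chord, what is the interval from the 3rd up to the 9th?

major seventh

Spelling the chord: Db F Ab Cb E.
3rd = F; 9th = E.
Counting 7 letters and 11 half steps from F gives a major seventh.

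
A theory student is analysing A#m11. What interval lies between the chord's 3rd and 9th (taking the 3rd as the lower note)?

major seventh

A#m11 is spelled A#, C#, E#, G#, B#, D#.
That puts C# below B#.
From C# to B# is 11 semitones, exactly the major seventh.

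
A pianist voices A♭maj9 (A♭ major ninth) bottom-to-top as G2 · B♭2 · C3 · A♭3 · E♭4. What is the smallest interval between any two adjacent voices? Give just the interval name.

major 2nd

Adjacent intervals: G2→B♭2 = minor third; B♭2→C3 = major second; C3→A♭3 = minor sixth; A♭3→E♭4 = perfect fifth.
The smallest is B♭2 to C3, a major second (2 semitones).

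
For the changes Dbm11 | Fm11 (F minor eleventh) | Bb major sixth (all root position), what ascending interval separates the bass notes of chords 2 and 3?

perfect fourth

The roots are F and Bb.
Counting 4 letters and 5 half steps from F gives a perfect fourth.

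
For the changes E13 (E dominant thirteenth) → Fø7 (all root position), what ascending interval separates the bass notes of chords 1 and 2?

The roots are E and F.
2 letter names make it a second; at 1 semitone (a half step narrower than major) the quality is minor.

m2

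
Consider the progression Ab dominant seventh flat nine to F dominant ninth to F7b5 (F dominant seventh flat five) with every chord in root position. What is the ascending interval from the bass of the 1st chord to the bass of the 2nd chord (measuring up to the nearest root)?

The roots are Ab and F.
From Ab to F is 9 semitones, exactly the major sixth.

M6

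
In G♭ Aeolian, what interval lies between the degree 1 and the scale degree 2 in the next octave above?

major 9th

G♭ natural minor: G♭ A♭ B𝄫 C♭ D♭ E𝄫 F♭.
The degree 1 is G♭ and the 2nd scale degree (up an octave) is A♭.
Counting 9 letters and 14 half steps from G♭ gives a major ninth.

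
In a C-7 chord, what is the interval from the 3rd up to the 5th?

major 3rd

The chord tones of Cm7 (C minor seventh) are C, E♭, G, B♭.
3rd = E♭; 5th = G.
From E♭ to G is 4 semitones, exactly the major third.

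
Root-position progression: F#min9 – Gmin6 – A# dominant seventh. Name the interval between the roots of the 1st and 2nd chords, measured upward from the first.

m2

The roots are F# and G.
2 letter names make it a second; at 1 semitone (a half step narrower than major) the quality is minor.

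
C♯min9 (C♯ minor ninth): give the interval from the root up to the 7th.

minor seventh

C♯m9 (C♯ minor ninth): C♯, E, G♯, B, D♯.
So we need the interval from C♯ up to B.
C♯ up to B is 10 semitones, a half step narrower than a major seventh, so the interval is minor.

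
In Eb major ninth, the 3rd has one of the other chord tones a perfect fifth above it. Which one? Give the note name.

D

Eb major ninth is spelled Eb–G–Bb–D–F.
The 3rd is G. A perfect fifth above G is D.
D is the chord's 7th.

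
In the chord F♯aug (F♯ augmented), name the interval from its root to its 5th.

Spelling the chord: F♯–A♯–C𝄪.
So we need the interval from F♯ up to C𝄪.
From F♯ to C𝄪: 8 semitones over a fifth = augmented.

augmented fifth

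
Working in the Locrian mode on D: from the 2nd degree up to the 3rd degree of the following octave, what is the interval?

D locrian: D E♭ F G A♭ B♭ C.
So we need the interval from E♭ up to F.
From E♭ to F is 14 semitones, exactly the major ninth.

M9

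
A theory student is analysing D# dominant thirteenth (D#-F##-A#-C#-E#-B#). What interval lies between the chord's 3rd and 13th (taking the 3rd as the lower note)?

So we need the interval from F## up to B#.
F## up to B# spans 11 letter names and 17 semitones — a perfect eleventh.

perfect eleventh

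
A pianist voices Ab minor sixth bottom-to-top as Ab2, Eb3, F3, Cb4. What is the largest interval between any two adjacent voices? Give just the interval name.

perfect fifth

Adjacent intervals: Ab2→Eb3 = perfect fifth; Eb3→F3 = major second; F3→Cb4 = diminished fifth.
The largest is Ab2 to Eb3, a perfect fifth (7 semitones).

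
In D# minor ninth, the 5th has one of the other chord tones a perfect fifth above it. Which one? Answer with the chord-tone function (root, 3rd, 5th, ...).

9th

D#m9 is spelled D#-F#-A#-C#-E#.
The 5th is A#. A perfect fifth above A# is E#.
E# is the chord's 9th.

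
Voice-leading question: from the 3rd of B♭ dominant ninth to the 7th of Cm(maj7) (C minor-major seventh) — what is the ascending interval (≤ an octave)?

major sixth

The 3rd of B♭ dominant ninth is D; the 7th of Cm(maj7) (C minor-major seventh) is B.
From D to B is 9 semitones, exactly the major sixth.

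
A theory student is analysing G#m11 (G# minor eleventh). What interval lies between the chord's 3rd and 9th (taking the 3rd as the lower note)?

major seventh

Spelling the chord: G#, B, D#, F#, A#, C#.
3rd = B; 9th = A#.
Counting 7 letters and 11 half steps from B gives a major seventh.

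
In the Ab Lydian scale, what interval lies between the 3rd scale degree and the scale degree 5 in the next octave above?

minor tenth

Spelling the Ab Lydian scale: Ab Bb C D Eb F G.
The 3rd scale degree is C and the 5th degree (up an octave) is Eb.
C up to Eb is 15 semitones, a half step narrower than a major tenth, so the interval is minor.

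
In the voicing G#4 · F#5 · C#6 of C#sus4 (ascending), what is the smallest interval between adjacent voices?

perfect fifth

Adjacent intervals: G#4→F#5 = minor seventh; F#5→C#6 = perfect fifth.
The smallest is F#5 to C#6, a perfect fifth (7 semitones).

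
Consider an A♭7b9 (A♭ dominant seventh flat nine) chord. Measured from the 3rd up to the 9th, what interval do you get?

A♭7b9 (A♭ dominant seventh flat nine) is spelled A♭ C E♭ G♭ B𝄫.
The 3rd is C and the 9th is B𝄫.
From C to B𝄫: 9 semitones over a seventh = diminished.

diminished seventh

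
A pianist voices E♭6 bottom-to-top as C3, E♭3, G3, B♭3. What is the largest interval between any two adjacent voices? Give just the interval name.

Adjacent intervals: C3→E♭3 = minor third; E♭3→G3 = major third; G3→B♭3 = minor third.
The largest is E♭3 to G3, a major third (4 semitones).

major third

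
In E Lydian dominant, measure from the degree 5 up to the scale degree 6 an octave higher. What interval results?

major 9th

The scale runs E F♯ G♯ A♯ B C♯ D.
The degree 5 is B and the 6th scale degree (up an octave) is C♯.
Counting 9 letters and 14 half steps from B gives a major ninth.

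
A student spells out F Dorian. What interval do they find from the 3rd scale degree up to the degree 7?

F dorian: F G A♭ B♭ C D E♭.
So we need the interval from A♭ up to E♭.
A♭ up to E♭ spans 5 letter names and 7 semitones — a perfect fifth.

perfect 5th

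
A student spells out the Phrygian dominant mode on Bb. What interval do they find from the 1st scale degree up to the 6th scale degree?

Spelling the Phrygian dominant mode on Bb: Bb Cb D Eb F Gb Ab.
That puts Bb below Gb.
6 letter names make it a sixth; at 8 semitones (a half step narrower than major) the quality is minor.

minor 6th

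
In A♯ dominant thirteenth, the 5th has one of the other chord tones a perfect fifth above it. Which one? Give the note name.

A♯13: A♯ C𝄪 E♯ G♯ B♯ F𝄪.
The 5th is E♯. A perfect fifth above E♯ is B♯.
B♯ is the chord's 9th.

B#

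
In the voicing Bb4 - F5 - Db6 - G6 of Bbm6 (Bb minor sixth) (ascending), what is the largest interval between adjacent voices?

Adjacent intervals: Bb4→F5 = perfect fifth; F5→Db6 = minor sixth; Db6→G6 = augmented fourth.
The largest is F5 to Db6, a minor sixth (8 semitones).

minor sixth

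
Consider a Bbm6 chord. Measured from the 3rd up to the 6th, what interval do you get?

augmented fourth

The chord tones of Bbm6 (Bb minor sixth) are Bb-Db-F-G.
The 3rd is Db and the 6th is G.
4 letter names make it a fourth; at 6 semitones (a half step wider than perfect) the quality is augmented.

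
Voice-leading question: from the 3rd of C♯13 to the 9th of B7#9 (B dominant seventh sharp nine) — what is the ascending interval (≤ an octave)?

major sixth

C♯13 has E♯ as its 3rd, and B7#9 (B dominant seventh sharp nine) has C𝄪 as its 9th.
Counting 6 letters and 9 half steps from E♯ gives a major sixth.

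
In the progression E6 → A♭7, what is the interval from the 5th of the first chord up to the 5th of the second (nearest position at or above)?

d4

E6 has B as its 5th, and A♭7 has E♭ as its 5th.
B up to E♭ is 4 semitones, a half step narrower than a perfect fourth, so the interval is diminished.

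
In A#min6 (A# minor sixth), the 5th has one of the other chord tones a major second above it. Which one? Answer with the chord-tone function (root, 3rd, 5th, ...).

A#min6 (A# minor sixth): A#, C#, E#, F##.
The 5th is E#. A major second above E# is F##.
F## is the chord's 6th.

6th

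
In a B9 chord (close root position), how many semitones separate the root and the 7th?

B9 (B dominant ninth) is spelled B-D#-F#-A-C#.
B to A is a minor seventh: 10 semitones.

10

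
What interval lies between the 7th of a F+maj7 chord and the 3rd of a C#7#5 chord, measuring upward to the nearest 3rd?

augmented 1st

The 7th of F+maj7 is E; the 3rd of C#7#5 is E#.
1 letter names make it a unison; at 1 semitone (a half step wider than perfect) the quality is augmented.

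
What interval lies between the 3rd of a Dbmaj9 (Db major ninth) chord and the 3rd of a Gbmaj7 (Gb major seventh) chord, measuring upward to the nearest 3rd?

perfect fourth

The 3rd of Dbmaj9 (Db major ninth) is F; the 3rd of Gbmaj7 (Gb major seventh) is Bb.
From F to Bb is 5 semitones, exactly the perfect fourth.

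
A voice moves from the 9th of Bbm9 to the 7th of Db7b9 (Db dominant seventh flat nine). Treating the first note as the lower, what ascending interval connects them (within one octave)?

Bbm9 has C as its 9th, and Db7b9 (Db dominant seventh flat nine) has Cb as its 7th.
8 letter names make it an octave; at 11 semitones (a half step narrower than perfect) the quality is diminished.

diminished octave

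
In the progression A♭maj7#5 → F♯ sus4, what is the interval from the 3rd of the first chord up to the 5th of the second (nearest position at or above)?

A1

A♭maj7#5 has C as its 3rd, and F♯ sus4 has C♯ as its 5th.
From C to C♯: 1 semitone over a unison = augmented.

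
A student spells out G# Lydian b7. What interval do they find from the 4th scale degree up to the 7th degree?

diminished fourth

The scale runs G# A# B# C## D# E# F#.
That puts C## below F#.
From C## to F#: 4 semitones over a fourth = diminished.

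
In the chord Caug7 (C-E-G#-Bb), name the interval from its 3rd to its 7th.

diminished 5th

That puts E below Bb.
E up to Bb is 6 semitones, a half step narrower than a perfect fifth, so the interval is diminished.
That tritone between 3rd and 7th is what gives the dominant seventh its pull toward resolution.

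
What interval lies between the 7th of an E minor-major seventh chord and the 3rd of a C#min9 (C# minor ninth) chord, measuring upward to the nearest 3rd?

minor 2nd

E minor-major seventh has D# as its 7th, and C#min9 (C# minor ninth) has E as its 3rd.
2 letter names make it a second; at 1 semitone (a half step narrower than major) the quality is minor.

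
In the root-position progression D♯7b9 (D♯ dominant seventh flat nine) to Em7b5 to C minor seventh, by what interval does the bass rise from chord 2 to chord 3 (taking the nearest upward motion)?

minor sixth

The roots are E and C.
E up to C is 8 semitones, a half step narrower than a major sixth, so the interval is minor.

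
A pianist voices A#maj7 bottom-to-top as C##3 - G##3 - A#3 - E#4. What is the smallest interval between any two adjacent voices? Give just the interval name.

Adjacent intervals: C##3→G##3 = perfect fifth; G##3→A#3 = minor second; A#3→E#4 = perfect fifth.
The smallest is G##3 to A#3, a minor second (1 semitone).

m2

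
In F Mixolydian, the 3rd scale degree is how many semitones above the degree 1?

4

The scale is F G A Bb C D Eb.
F up to A is a major third — 4 semitones.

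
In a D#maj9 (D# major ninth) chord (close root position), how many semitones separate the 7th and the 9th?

D#maj9 (D# major ninth): D#-F##-A#-C##-E#.
C## to E# is a minor third: 3 semitones.

3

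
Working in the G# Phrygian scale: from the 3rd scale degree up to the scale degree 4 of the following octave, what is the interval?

G# phrygian: G# A B C# D# E F#.
3rd scale degree = B; scale degree 4 (up an octave) = C#.
B up to C# spans 9 letter names and 14 semitones — a major ninth.

M9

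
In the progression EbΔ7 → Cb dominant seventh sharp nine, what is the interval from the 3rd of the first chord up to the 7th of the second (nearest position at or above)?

diminished third

The 3rd of EbΔ7 is G; the 7th of Cb dominant seventh sharp nine is Bbb.
G up to Bbb is 2 semitones, a whole step narrower than a major third, so the interval is diminished.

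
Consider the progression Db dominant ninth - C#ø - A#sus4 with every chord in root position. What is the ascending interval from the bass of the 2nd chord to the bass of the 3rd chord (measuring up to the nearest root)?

The roots are C# and A#.
Counting 6 letters and 9 half steps from C# gives a major sixth.

major sixth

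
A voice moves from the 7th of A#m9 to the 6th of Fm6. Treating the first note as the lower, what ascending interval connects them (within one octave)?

The 7th of A#m9 is G#; the 6th of Fm6 is D.
From G# to D: 6 semitones over a fifth = diminished.

diminished fifth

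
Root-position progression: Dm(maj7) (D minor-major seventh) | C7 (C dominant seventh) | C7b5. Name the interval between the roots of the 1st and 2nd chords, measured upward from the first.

The roots are D and C.
From D to C: 10 semitones over a seventh = minor.

m7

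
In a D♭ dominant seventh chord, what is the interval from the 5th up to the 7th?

minor third

D♭ dominant seventh is spelled D♭-F-A♭-C♭.
That puts A♭ below C♭.
A♭ up to C♭ is 3 semitones, a half step narrower than a major third, so the interval is minor.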